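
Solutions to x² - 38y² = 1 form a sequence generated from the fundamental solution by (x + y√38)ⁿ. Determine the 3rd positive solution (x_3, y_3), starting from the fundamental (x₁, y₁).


Step 1: Find the fundamental solution (x₁, y₁) of x² - 38y² = 1.
  Expand √38 as a continued fraction. a₀ = ⌊√38⌋ = 6; iterate m_{k+1} = d_k·a_k − m_k, d_{k+1} = (38 − m_{k+1}²)/d_k, a_{k+1} = ⌊(a₀ + m_{k+1})/d_{k+1}⌋ (starting m₀ = 0, d₀ = 1), with convergents p_k = a_k·p_{k-1} + p_{k-2}, q_k = a_k·q_{k-1} + q_{k-2} (p₋₁ = 1, q₋₁ = 0):
  k = 0: a₀ = 6; p₀/q₀ = 6/1; p₀² − 38·q₀² = 36 − 38 = -2.
  k = 1: m = 6, d = 2, a = ⌊(6 + 6)/2⌋ = 6; p/q = (6·6 + 1)/(6·1 + 0) = 37/6; p² − 38·q² = 1369 − 1368 = 1.
  The first convergent with p² − 38·q² = 1 gives the fundamental solution (x₁, y₁) = (37, 6).
Step 2: Apply the recurrence (x_{n+1}, y_{n+1}) = (x₁x_n + 38y₁y_n, x₁y_n + y₁x_n) repeatedly.
  From (x_1, y_1) = (37, 6): x_2 = 37·37 + 38·6·6 = 2737; y_2 = 37·6 + 6·37 = 444.
  From (x_2, y_2) = (2737, 444): x_3 = 37·2737 + 38·6·444 = 202501; y_3 = 37·444 + 6·2737 = 32850.
Step 3: Verify x_3² - 38·y_3² = 41006655001 - 41006655000 = 1 (should be 1). ✓

(x_1, y_1) = (37, 6); (x_3, y_3) = (202501, 32850).


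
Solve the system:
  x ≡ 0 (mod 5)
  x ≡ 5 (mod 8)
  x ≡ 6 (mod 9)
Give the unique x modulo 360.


Moduli 5, 8, 9 are pairwise coprime; by CRT there is a unique solution modulo M = 5 · 8 · 9 = 360.
Solve pairwise, accumulating the modulus:
  Start with x ≡ 0 (mod 5).
  Combine with x ≡ 5 (mod 8): since gcd(5, 8) = 1, we get a unique residue mod 40.
    Write x = 0 + 5·t and substitute into x ≡ 5 (mod 8): 5·t ≡ 5 − 0 = 5 (mod 8).
    The inverse of 5 mod 8 is 5 (since 5·5 = 25 = 3·8 + 1), so t ≡ 5·5 = 25 ≡ 1 (mod 8).
    Then x = 0 + 5·1 = 5, valid modulo lcm(5, 8) = 40: x ≡ 5 (mod 40).
  Combine with x ≡ 6 (mod 9): since gcd(40, 9) = 1, we get a unique residue mod 360.
    Write x = 5 + 40·t and substitute into x ≡ 6 (mod 9): 40·t ≡ 6 − 5 = 1 (mod 9).
    Reduce coefficients mod 9: 4·t ≡ 1 (mod 9).
    The inverse of 4 mod 9 is 7 (since 4·7 = 28 = 3·9 + 1), so t ≡ 7·1 = 7 ≡ 7 (mod 9).
    Then x = 5 + 40·7 = 285, valid modulo lcm(40, 9) = 360: x ≡ 285 (mod 360).
Verify: 285 mod 5 = 0 ✓, 285 mod 8 = 5 ✓, 285 mod 9 = 6 ✓.

x ≡ 285 (mod 360).


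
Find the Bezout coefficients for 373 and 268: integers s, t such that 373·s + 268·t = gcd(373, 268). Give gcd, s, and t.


Euclidean algorithm on (373, 268) — divide until remainder is 0:
  373 = 1 · 268 + 105
  268 = 2 · 105 + 58
  105 = 1 · 58 + 47
  58 = 1 · 47 + 11
  47 = 4 · 11 + 3
  11 = 3 · 3 + 2
  3 = 1 · 2 + 1
  2 = 2 · 1 + 0
gcd(373, 268) = 1.
Track Bezout coefficients alongside the remainders: start with r₀ = 373 = a·1 + b·0 (s = 1, t = 0) and r₁ = 268 = a·0 + b·1 (s = 0, t = 1); each new remainder r_{k+1} = r_{k-1} − q_k·r_k inherits s_{k+1} = s_{k-1} − q_k·s_k, t_{k+1} = t_{k-1} − q_k·t_k, so r_k = a·s_k + b·t_k at every step:
  q = 1: r = 105, s = 1 − 1·0 = 1, t = 0 − 1·1 = -1  (check: 373·1 + 268·(-1) = 105)
  q = 2: r = 58, s = 0 − 2·1 = -2, t = 1 − 2·(-1) = 3  (check: 373·(-2) + 268·3 = 58)
  q = 1: r = 47, s = 1 − 1·(-2) = 3, t = -1 − 1·3 = -4  (check: 373·3 + 268·(-4) = 47)
  q = 1: r = 11, s = -2 − 1·3 = -5, t = 3 − 1·(-4) = 7  (check: 373·(-5) + 268·7 = 11)
  q = 4: r = 3, s = 3 − 4·(-5) = 23, t = -4 − 4·7 = -32  (check: 373·23 + 268·(-32) = 3)
  q = 3: r = 2, s = -5 − 3·23 = -74, t = 7 − 3·(-32) = 103  (check: 373·(-74) + 268·103 = 2)
  q = 1: r = 1, s = 23 − 1·(-74) = 97, t = -32 − 1·103 = -135  (check: 373·97 + 268·(-135) = 1)
The row with r = 1 (the gcd) gives the Bezout coefficients s = 97, t = -135.
Result: 373 · (97) + 268 · (-135) = 1.

gcd(373, 268) = 1; s = 97, t = -135 (check: 373·97 + 268·(-135) = 1).


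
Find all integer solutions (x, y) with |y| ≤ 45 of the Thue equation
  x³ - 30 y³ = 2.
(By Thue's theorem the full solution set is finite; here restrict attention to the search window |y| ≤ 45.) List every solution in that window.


The equation is x³ - 30y³ = 2. For fixed y, x³ = 30·y³ + 2, so a solution requires the RHS to be a perfect cube.
Strategy: iterate y from -45 to 45, compute RHS = 30·y³ + 2, and check whether it is a (positive or negative) perfect cube.
Check small values of y:
  y = 0: RHS = 2 is not a perfect cube.
  y = 1: RHS = 32 is not a perfect cube.
  y = -1: RHS = -28 is not a perfect cube.
  y = 2: RHS = 242 is not a perfect cube.
  y = -2: RHS = -238 is not a perfect cube.
  y = 3: RHS = 812 is not a perfect cube.
  y = -3: RHS = -808 is not a perfect cube.
Continuing the search up to |y| = 45 finds no solutions either.
No (x, y) in the scanned range satisfies the equation.

No integer solutions with |y| ≤ 45.


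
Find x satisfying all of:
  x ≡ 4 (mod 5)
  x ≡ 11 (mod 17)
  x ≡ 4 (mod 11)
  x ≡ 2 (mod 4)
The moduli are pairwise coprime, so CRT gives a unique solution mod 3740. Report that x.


Product of moduli M = 5 · 17 · 11 · 4 = 3740.
Merge one congruence at a time:
  Start: x ≡ 4 (mod 5).
  Combine with x ≡ 11 (mod 17); new modulus lcm = 85.
    Write x = 4 + 5·t and substitute into x ≡ 11 (mod 17): 5·t ≡ 11 − 4 = 7 (mod 17).
    The inverse of 5 mod 17 is 7 (since 5·7 = 35 = 2·17 + 1), so t ≡ 7·7 = 49 ≡ 15 (mod 17).
    Then x = 4 + 5·15 = 79, valid modulo lcm(5, 17) = 85: x ≡ 79 (mod 85).
  Combine with x ≡ 4 (mod 11); new modulus lcm = 935.
    Write x = 79 + 85·t and substitute into x ≡ 4 (mod 11): 85·t ≡ 4 − 79 = -75 (mod 11).
    Reduce coefficients mod 11: 8·t ≡ 2 (mod 11).
    The inverse of 8 mod 11 is 7 (since 8·7 = 56 = 5·11 + 1), so t ≡ 7·2 = 14 ≡ 3 (mod 11).
    Then x = 79 + 85·3 = 334, valid modulo lcm(85, 11) = 935: x ≡ 334 (mod 935).
  Combine with x ≡ 2 (mod 4); new modulus lcm = 3740.
    Write x = 334 + 935·t and substitute into x ≡ 2 (mod 4): 935·t ≡ 2 − 334 = -332 (mod 4).
    Reduce coefficients mod 4: 3·t ≡ 0 (mod 4).
    The inverse of 3 mod 4 is 3 (since 3·3 = 9 = 2·4 + 1), so t ≡ 3·0 = 0 ≡ 0 (mod 4).
    Then x = 334 + 935·0 = 334, valid modulo lcm(935, 4) = 3740: x ≡ 334 (mod 3740).
Verify against each original: 334 mod 5 = 4, 334 mod 17 = 11, 334 mod 11 = 4, 334 mod 4 = 2.

x ≡ 334 (mod 3740).


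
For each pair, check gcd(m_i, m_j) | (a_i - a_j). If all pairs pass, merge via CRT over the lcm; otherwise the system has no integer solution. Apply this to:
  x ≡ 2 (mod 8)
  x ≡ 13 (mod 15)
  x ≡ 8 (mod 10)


Moduli 8, 15, 10 are not pairwise coprime, so CRT works modulo lcm(m_i) when all pairwise compatibility conditions hold.
Pairwise compatibility: gcd(m_i, m_j) must divide a_i - a_j for every pair.
Merge one congruence at a time:
  Start: x ≡ 2 (mod 8).
  Combine with x ≡ 13 (mod 15): gcd(8, 15) = 1; 13 - 2 = 11, which IS divisible by 1, so compatible.
    Write x = 2 + 8·t and substitute into x ≡ 13 (mod 15): 8·t ≡ 13 − 2 = 11 (mod 15).
    The inverse of 8 mod 15 is 2 (since 8·2 = 16 = 1·15 + 1), so t ≡ 2·11 = 22 ≡ 7 (mod 15).
    Then x = 2 + 8·7 = 58, valid modulo lcm(8, 15) = 120: x ≡ 58 (mod 120).
  Combine with x ≡ 8 (mod 10): gcd(120, 10) = 10; 8 - 58 = -50, which IS divisible by 10, so compatible.
    Write x = 58 + 120·t and substitute into x ≡ 8 (mod 10): 120·t ≡ 8 − 58 = -50 (mod 10).
    Divide the congruence (and modulus) by g = 10: 12·t ≡ -5 (mod 1).
    Modulo 1 every t works; take t = 0.
    Then x = 58 + 120·0 = 58, valid modulo lcm(120, 10) = 120: x ≡ 58 (mod 120).
Verify: 58 mod 8 = 2, 58 mod 15 = 13, 58 mod 10 = 8.

x ≡ 58 (mod 120).


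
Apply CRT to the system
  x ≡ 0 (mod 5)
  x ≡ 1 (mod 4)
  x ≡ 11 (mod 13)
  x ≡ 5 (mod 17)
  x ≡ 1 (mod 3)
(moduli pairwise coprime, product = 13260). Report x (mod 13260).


Product of moduli M = 5 · 4 · 13 · 17 · 3 = 13260.
Merge one congruence at a time:
  Start: x ≡ 0 (mod 5).
  Combine with x ≡ 1 (mod 4); new modulus lcm = 20.
    Write x = 0 + 5·t and substitute into x ≡ 1 (mod 4): 5·t ≡ 1 − 0 = 1 (mod 4).
    Reduce coefficients mod 4: 1·t ≡ 1 (mod 4).
    So t ≡ 1 (mod 4).
    Then x = 0 + 5·1 = 5, valid modulo lcm(5, 4) = 20: x ≡ 5 (mod 20).
  Combine with x ≡ 11 (mod 13); new modulus lcm = 260.
    Write x = 5 + 20·t and substitute into x ≡ 11 (mod 13): 20·t ≡ 11 − 5 = 6 (mod 13).
    Reduce coefficients mod 13: 7·t ≡ 6 (mod 13).
    The inverse of 7 mod 13 is 2 (since 7·2 = 14 = 1·13 + 1), so t ≡ 2·6 = 12 ≡ 12 (mod 13).
    Then x = 5 + 20·12 = 245, valid modulo lcm(20, 13) = 260: x ≡ 245 (mod 260).
  Combine with x ≡ 5 (mod 17); new modulus lcm = 4420.
    Write x = 245 + 260·t and substitute into x ≡ 5 (mod 17): 260·t ≡ 5 − 245 = -240 (mod 17).
    Reduce coefficients mod 17: 5·t ≡ 15 (mod 17).
    The inverse of 5 mod 17 is 7 (since 5·7 = 35 = 2·17 + 1), so t ≡ 7·15 = 105 ≡ 3 (mod 17).
    Then x = 245 + 260·3 = 1025, valid modulo lcm(260, 17) = 4420: x ≡ 1025 (mod 4420).
  Combine with x ≡ 1 (mod 3); new modulus lcm = 13260.
    Write x = 1025 + 4420·t and substitute into x ≡ 1 (mod 3): 4420·t ≡ 1 − 1025 = -1024 (mod 3).
    Reduce coefficients mod 3: 1·t ≡ 2 (mod 3).
    So t ≡ 2 (mod 3).
    Then x = 1025 + 4420·2 = 9865, valid modulo lcm(4420, 3) = 13260: x ≡ 9865 (mod 13260).
Verify against each original: 9865 mod 5 = 0, 9865 mod 4 = 1, 9865 mod 13 = 11, 9865 mod 17 = 5, 9865 mod 3 = 1.

x ≡ 9865 (mod 13260).


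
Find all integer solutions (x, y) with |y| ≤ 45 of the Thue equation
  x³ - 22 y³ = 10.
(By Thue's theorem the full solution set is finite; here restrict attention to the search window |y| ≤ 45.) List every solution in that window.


The equation is x³ - 22y³ = 10. For fixed y, x³ = 22·y³ + 10, so a solution requires the RHS to be a perfect cube.
Strategy: iterate y from -45 to 45, compute RHS = 22·y³ + 10, and check whether it is a (positive or negative) perfect cube.
Check small values of y:
  y = 0: RHS = 10 is not a perfect cube.
  y = 1: RHS = 32 is not a perfect cube.
  y = -1: RHS = -12 is not a perfect cube.
  y = 2: RHS = 186 is not a perfect cube.
  y = -2: RHS = -166 is not a perfect cube.
  y = 3: RHS = 604 is not a perfect cube.
  y = -3: RHS = -584 is not a perfect cube.
Continuing the search up to |y| = 45 finds no solutions either.
No (x, y) in the scanned range satisfies the equation.

No integer solutions with |y| ≤ 45.


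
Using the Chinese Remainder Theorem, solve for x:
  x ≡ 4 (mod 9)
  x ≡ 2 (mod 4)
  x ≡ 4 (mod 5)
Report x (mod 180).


Moduli 9, 4, 5 are pairwise coprime; by CRT there is a unique solution modulo M = 9 · 4 · 5 = 180.
Solve pairwise, accumulating the modulus:
  Start with x ≡ 4 (mod 9).
  Combine with x ≡ 2 (mod 4): since gcd(9, 4) = 1, we get a unique residue mod 36.
    Write x = 4 + 9·t and substitute into x ≡ 2 (mod 4): 9·t ≡ 2 − 4 = -2 (mod 4).
    Reduce coefficients mod 4: 1·t ≡ 2 (mod 4).
    So t ≡ 2 (mod 4).
    Then x = 4 + 9·2 = 22, valid modulo lcm(9, 4) = 36: x ≡ 22 (mod 36).
  Combine with x ≡ 4 (mod 5): since gcd(36, 5) = 1, we get a unique residue mod 180.
    Write x = 22 + 36·t and substitute into x ≡ 4 (mod 5): 36·t ≡ 4 − 22 = -18 (mod 5).
    Reduce coefficients mod 5: 1·t ≡ 2 (mod 5).
    So t ≡ 2 (mod 5).
    Then x = 22 + 36·2 = 94, valid modulo lcm(36, 5) = 180: x ≡ 94 (mod 180).
Verify: 94 mod 9 = 4 ✓, 94 mod 4 = 2 ✓, 94 mod 5 = 4 ✓.

x ≡ 94 (mod 180).


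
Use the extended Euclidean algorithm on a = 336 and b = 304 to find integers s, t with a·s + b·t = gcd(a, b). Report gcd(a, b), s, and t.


Euclidean algorithm on (336, 304) — divide until remainder is 0:
  336 = 1 · 304 + 32
  304 = 9 · 32 + 16
  32 = 2 · 16 + 0
gcd(336, 304) = 16.
Track Bezout coefficients alongside the remainders: start with r₀ = 336 = a·1 + b·0 (s = 1, t = 0) and r₁ = 304 = a·0 + b·1 (s = 0, t = 1); each new remainder r_{k+1} = r_{k-1} − q_k·r_k inherits s_{k+1} = s_{k-1} − q_k·s_k, t_{k+1} = t_{k-1} − q_k·t_k, so r_k = a·s_k + b·t_k at every step:
  q = 1: r = 32, s = 1 − 1·0 = 1, t = 0 − 1·1 = -1  (check: 336·1 + 304·(-1) = 32)
  q = 9: r = 16, s = 0 − 9·1 = -9, t = 1 − 9·(-1) = 10  (check: 336·(-9) + 304·10 = 16)
The row with r = 16 (the gcd) gives the Bezout coefficients s = -9, t = 10.
Result: 336 · (-9) + 304 · (10) = 16.

gcd(336, 304) = 16; s = -9, t = 10 (check: 336·(-9) + 304·10 = 16).


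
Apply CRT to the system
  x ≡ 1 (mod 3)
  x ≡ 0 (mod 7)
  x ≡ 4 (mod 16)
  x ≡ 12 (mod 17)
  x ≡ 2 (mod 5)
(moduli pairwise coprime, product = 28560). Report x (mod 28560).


Product of moduli M = 3 · 7 · 16 · 17 · 5 = 28560.
Merge one congruence at a time:
  Start: x ≡ 1 (mod 3).
  Combine with x ≡ 0 (mod 7); new modulus lcm = 21.
    Write x = 1 + 3·t and substitute into x ≡ 0 (mod 7): 3·t ≡ 0 − 1 = -1 (mod 7).
    Reduce coefficients mod 7: 3·t ≡ 6 (mod 7).
    The inverse of 3 mod 7 is 5 (since 3·5 = 15 = 2·7 + 1), so t ≡ 5·6 = 30 ≡ 2 (mod 7).
    Then x = 1 + 3·2 = 7, valid modulo lcm(3, 7) = 21: x ≡ 7 (mod 21).
  Combine with x ≡ 4 (mod 16); new modulus lcm = 336.
    Write x = 7 + 21·t and substitute into x ≡ 4 (mod 16): 21·t ≡ 4 − 7 = -3 (mod 16).
    Reduce coefficients mod 16: 5·t ≡ 13 (mod 16).
    The inverse of 5 mod 16 is 13 (since 5·13 = 65 = 4·16 + 1), so t ≡ 13·13 = 169 ≡ 9 (mod 16).
    Then x = 7 + 21·9 = 196, valid modulo lcm(21, 16) = 336: x ≡ 196 (mod 336).
  Combine with x ≡ 12 (mod 17); new modulus lcm = 5712.
    Write x = 196 + 336·t and substitute into x ≡ 12 (mod 17): 336·t ≡ 12 − 196 = -184 (mod 17).
    Reduce coefficients mod 17: 13·t ≡ 3 (mod 17).
    The inverse of 13 mod 17 is 4 (since 13·4 = 52 = 3·17 + 1), so t ≡ 4·3 = 12 ≡ 12 (mod 17).
    Then x = 196 + 336·12 = 4228, valid modulo lcm(336, 17) = 5712: x ≡ 4228 (mod 5712).
  Combine with x ≡ 2 (mod 5); new modulus lcm = 28560.
    Write x = 4228 + 5712·t and substitute into x ≡ 2 (mod 5): 5712·t ≡ 2 − 4228 = -4226 (mod 5).
    Reduce coefficients mod 5: 2·t ≡ 4 (mod 5).
    The inverse of 2 mod 5 is 3 (since 2·3 = 6 = 1·5 + 1), so t ≡ 3·4 = 12 ≡ 2 (mod 5).
    Then x = 4228 + 5712·2 = 15652, valid modulo lcm(5712, 5) = 28560: x ≡ 15652 (mod 28560).
Verify against each original: 15652 mod 3 = 1, 15652 mod 7 = 0, 15652 mod 16 = 4, 15652 mod 17 = 12, 15652 mod 5 = 2.

x ≡ 15652 (mod 28560).


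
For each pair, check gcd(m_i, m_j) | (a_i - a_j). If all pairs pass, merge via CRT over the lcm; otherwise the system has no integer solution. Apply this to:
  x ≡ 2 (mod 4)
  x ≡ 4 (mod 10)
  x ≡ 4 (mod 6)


Moduli 4, 10, 6 are not pairwise coprime, so CRT works modulo lcm(m_i) when all pairwise compatibility conditions hold.
Pairwise compatibility: gcd(m_i, m_j) must divide a_i - a_j for every pair.
Merge one congruence at a time:
  Start: x ≡ 2 (mod 4).
  Combine with x ≡ 4 (mod 10): gcd(4, 10) = 2; 4 - 2 = 2, which IS divisible by 2, so compatible.
    Write x = 2 + 4·t and substitute into x ≡ 4 (mod 10): 4·t ≡ 4 − 2 = 2 (mod 10).
    Divide the congruence (and modulus) by g = 2: 2·t ≡ 1 (mod 5).
    The inverse of 2 mod 5 is 3 (since 2·3 = 6 = 1·5 + 1), so t ≡ 3·1 = 3 ≡ 3 (mod 5).
    Then x = 2 + 4·3 = 14, valid modulo lcm(4, 10) = 20: x ≡ 14 (mod 20).
  Combine with x ≡ 4 (mod 6): gcd(20, 6) = 2; 4 - 14 = -10, which IS divisible by 2, so compatible.
    Write x = 14 + 20·t and substitute into x ≡ 4 (mod 6): 20·t ≡ 4 − 14 = -10 (mod 6).
    Divide the congruence (and modulus) by g = 2: 10·t ≡ -5 (mod 3).
    Reduce coefficients mod 3: 1·t ≡ 1 (mod 3).
    So t ≡ 1 (mod 3).
    Then x = 14 + 20·1 = 34, valid modulo lcm(20, 6) = 60: x ≡ 34 (mod 60).
Verify: 34 mod 4 = 2, 34 mod 10 = 4, 34 mod 6 = 4.

x ≡ 34 (mod 60).


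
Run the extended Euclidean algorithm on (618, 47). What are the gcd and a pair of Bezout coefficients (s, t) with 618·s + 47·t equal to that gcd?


Euclidean algorithm on (618, 47) — divide until remainder is 0:
  618 = 13 · 47 + 7
  47 = 6 · 7 + 5
  7 = 1 · 5 + 2
  5 = 2 · 2 + 1
  2 = 2 · 1 + 0
gcd(618, 47) = 1.
Track Bezout coefficients alongside the remainders: start with r₀ = 618 = a·1 + b·0 (s = 1, t = 0) and r₁ = 47 = a·0 + b·1 (s = 0, t = 1); each new remainder r_{k+1} = r_{k-1} − q_k·r_k inherits s_{k+1} = s_{k-1} − q_k·s_k, t_{k+1} = t_{k-1} − q_k·t_k, so r_k = a·s_k + b·t_k at every step:
  q = 13: r = 7, s = 1 − 13·0 = 1, t = 0 − 13·1 = -13  (check: 618·1 + 47·(-13) = 7)
  q = 6: r = 5, s = 0 − 6·1 = -6, t = 1 − 6·(-13) = 79  (check: 618·(-6) + 47·79 = 5)
  q = 1: r = 2, s = 1 − 1·(-6) = 7, t = -13 − 1·79 = -92  (check: 618·7 + 47·(-92) = 2)
  q = 2: r = 1, s = -6 − 2·7 = -20, t = 79 − 2·(-92) = 263  (check: 618·(-20) + 47·263 = 1)
The row with r = 1 (the gcd) gives the Bezout coefficients s = -20, t = 263.
Result: 618 · (-20) + 47 · (263) = 1.

gcd(618, 47) = 1; s = -20, t = 263 (check: 618·(-20) + 47·263 = 1).


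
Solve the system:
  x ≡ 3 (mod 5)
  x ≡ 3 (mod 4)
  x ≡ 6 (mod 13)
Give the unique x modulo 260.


Moduli 5, 4, 13 are pairwise coprime; by CRT there is a unique solution modulo M = 5 · 4 · 13 = 260.
Solve pairwise, accumulating the modulus:
  Start with x ≡ 3 (mod 5).
  Combine with x ≡ 3 (mod 4): since gcd(5, 4) = 1, we get a unique residue mod 20.
    Write x = 3 + 5·t and substitute into x ≡ 3 (mod 4): 5·t ≡ 3 − 3 = 0 (mod 4).
    Reduce coefficients mod 4: 1·t ≡ 0 (mod 4).
    So t ≡ 0 (mod 4).
    Then x = 3 + 5·0 = 3, valid modulo lcm(5, 4) = 20: x ≡ 3 (mod 20).
  Combine with x ≡ 6 (mod 13): since gcd(20, 13) = 1, we get a unique residue mod 260.
    Write x = 3 + 20·t and substitute into x ≡ 6 (mod 13): 20·t ≡ 6 − 3 = 3 (mod 13).
    Reduce coefficients mod 13: 7·t ≡ 3 (mod 13).
    The inverse of 7 mod 13 is 2 (since 7·2 = 14 = 1·13 + 1), so t ≡ 2·3 = 6 ≡ 6 (mod 13).
    Then x = 3 + 20·6 = 123, valid modulo lcm(20, 13) = 260: x ≡ 123 (mod 260).
Verify: 123 mod 5 = 3 ✓, 123 mod 4 = 3 ✓, 123 mod 13 = 6 ✓.

x ≡ 123 (mod 260).


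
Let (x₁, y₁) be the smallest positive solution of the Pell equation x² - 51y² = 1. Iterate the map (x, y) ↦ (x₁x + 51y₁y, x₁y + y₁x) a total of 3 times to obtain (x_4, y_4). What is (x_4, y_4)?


Step 1: Find the fundamental solution (x₁, y₁) of x² - 51y² = 1.
  Expand √51 as a continued fraction. a₀ = ⌊√51⌋ = 7; iterate m_{k+1} = d_k·a_k − m_k, d_{k+1} = (51 − m_{k+1}²)/d_k, a_{k+1} = ⌊(a₀ + m_{k+1})/d_{k+1}⌋ (starting m₀ = 0, d₀ = 1), with convergents p_k = a_k·p_{k-1} + p_{k-2}, q_k = a_k·q_{k-1} + q_{k-2} (p₋₁ = 1, q₋₁ = 0):
  k = 0: a₀ = 7; p₀/q₀ = 7/1; p₀² − 51·q₀² = 49 − 51 = -2.
  k = 1: m = 7, d = 2, a = ⌊(7 + 7)/2⌋ = 7; p/q = (7·7 + 1)/(7·1 + 0) = 50/7; p² − 51·q² = 2500 − 2499 = 1.
  The first convergent with p² − 51·q² = 1 gives the fundamental solution (x₁, y₁) = (50, 7).
Step 2: Apply the recurrence (x_{n+1}, y_{n+1}) = (x₁x_n + 51y₁y_n, x₁y_n + y₁x_n) repeatedly.
  From (x_1, y_1) = (50, 7): x_2 = 50·50 + 51·7·7 = 4999; y_2 = 50·7 + 7·50 = 700.
  From (x_2, y_2) = (4999, 700): x_3 = 50·4999 + 51·7·700 = 499850; y_3 = 50·700 + 7·4999 = 69993.
  From (x_3, y_3) = (499850, 69993): x_4 = 50·499850 + 51·7·69993 = 49980001; y_4 = 50·69993 + 7·499850 = 6998600.
Step 3: Verify x_4² - 51·y_4² = 2498000499960001 - 2498000499960000 = 1 (should be 1). ✓

(x_1, y_1) = (50, 7); (x_4, y_4) = (49980001, 6998600).


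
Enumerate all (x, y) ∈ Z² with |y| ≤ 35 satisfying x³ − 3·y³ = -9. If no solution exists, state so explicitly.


The equation is x³ - 3y³ = -9. For fixed y, x³ = 3·y³ − 9, so a solution requires the RHS to be a perfect cube.
Strategy: iterate y from -35 to 35, compute RHS = 3·y³ − 9, and check whether it is a (positive or negative) perfect cube.
Check small values of y:
  y = 0: RHS = -9 is not a perfect cube.
  y = 1: RHS = -6 is not a perfect cube.
  y = -1: RHS = -12 is not a perfect cube.
  y = 2: RHS = 15 is not a perfect cube.
  y = -2: RHS = -33 is not a perfect cube.
  y = 3: RHS = 72 is not a perfect cube.
  y = -3: RHS = -90 is not a perfect cube.
Continuing the search up to |y| = 35 finds no solutions either.
No (x, y) in the scanned range satisfies the equation.

No integer solutions with |y| ≤ 35.


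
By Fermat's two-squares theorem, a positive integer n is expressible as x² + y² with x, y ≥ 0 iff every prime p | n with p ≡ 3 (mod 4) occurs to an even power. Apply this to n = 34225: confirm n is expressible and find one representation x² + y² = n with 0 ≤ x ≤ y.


Step 1: Factor n = 34225 = 5^2 · 37^2.
Step 2: Check the mod-4 condition on each prime factor: 5 ≡ 1 (mod 4), exponent 2; 37 ≡ 1 (mod 4), exponent 2.
All primes ≡ 3 (mod 4) appear to even exponent (or don't appear), so by the two-squares theorem n IS expressible as a sum of two squares.
Step 3: Build a representation. Group n = k² · m with k = 5 and m = 37 · 37 = 1369 (a product of primes ≡ 1 (mod 4)); a representation of m scales to one of n via (k·x)² + (k·y)² = k²(x² + y²). Each prime p ≡ 1 (mod 4) is itself a sum of two squares; find a² by testing p − a² for a perfect square:
  37: 37 − 1² = 36 = 6² ⇒ 37 = 1² + 6².
  Combine using the Brahmagupta–Fibonacci identity (a² + b²)(c² + d²) = (ac − bd)² + (ad + bc)² = (ac + bd)² + (ad − bc)²:
  37 · 37 = 1369: from (1² + 6²)(1² + 6²), take (1·1 − 6·6, 1·6 + 6·1) = (1 − 36, 6 + 6) = (-35, 12); dropping signs (only squares matter) gives (35, 12); check 35² + 12² = 1225 + 144 = 1369 ✓.
  Scale by k = 5: (5·35, 5·12) = (175, 60).
Step 4: Order so x ≤ y and verify: 60² + 175² = 3600 + 30625 = 34225 = n. ✓

n = 34225 = 60² + 175² (one valid representation with x ≤ y).


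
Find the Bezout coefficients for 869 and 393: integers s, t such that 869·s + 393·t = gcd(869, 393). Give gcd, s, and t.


Euclidean algorithm on (869, 393) — divide until remainder is 0:
  869 = 2 · 393 + 83
  393 = 4 · 83 + 61
  83 = 1 · 61 + 22
  61 = 2 · 22 + 17
  22 = 1 · 17 + 5
  17 = 3 · 5 + 2
  5 = 2 · 2 + 1
  2 = 2 · 1 + 0
gcd(869, 393) = 1.
Track Bezout coefficients alongside the remainders: start with r₀ = 869 = a·1 + b·0 (s = 1, t = 0) and r₁ = 393 = a·0 + b·1 (s = 0, t = 1); each new remainder r_{k+1} = r_{k-1} − q_k·r_k inherits s_{k+1} = s_{k-1} − q_k·s_k, t_{k+1} = t_{k-1} − q_k·t_k, so r_k = a·s_k + b·t_k at every step:
  q = 2: r = 83, s = 1 − 2·0 = 1, t = 0 − 2·1 = -2  (check: 869·1 + 393·(-2) = 83)
  q = 4: r = 61, s = 0 − 4·1 = -4, t = 1 − 4·(-2) = 9  (check: 869·(-4) + 393·9 = 61)
  q = 1: r = 22, s = 1 − 1·(-4) = 5, t = -2 − 1·9 = -11  (check: 869·5 + 393·(-11) = 22)
  q = 2: r = 17, s = -4 − 2·5 = -14, t = 9 − 2·(-11) = 31  (check: 869·(-14) + 393·31 = 17)
  q = 1: r = 5, s = 5 − 1·(-14) = 19, t = -11 − 1·31 = -42  (check: 869·19 + 393·(-42) = 5)
  q = 3: r = 2, s = -14 − 3·19 = -71, t = 31 − 3·(-42) = 157  (check: 869·(-71) + 393·157 = 2)
  q = 2: r = 1, s = 19 − 2·(-71) = 161, t = -42 − 2·157 = -356  (check: 869·161 + 393·(-356) = 1)
The row with r = 1 (the gcd) gives the Bezout coefficients s = 161, t = -356.
Result: 869 · (161) + 393 · (-356) = 1.

gcd(869, 393) = 1; s = 161, t = -356 (check: 869·161 + 393·(-356) = 1).


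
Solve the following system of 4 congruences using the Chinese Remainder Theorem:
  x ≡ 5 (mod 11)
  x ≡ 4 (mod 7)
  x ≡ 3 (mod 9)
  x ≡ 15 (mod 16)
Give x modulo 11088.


Product of moduli M = 11 · 7 · 9 · 16 = 11088.
Merge one congruence at a time:
  Start: x ≡ 5 (mod 11).
  Combine with x ≡ 4 (mod 7); new modulus lcm = 77.
    Write x = 5 + 11·t and substitute into x ≡ 4 (mod 7): 11·t ≡ 4 − 5 = -1 (mod 7).
    Reduce coefficients mod 7: 4·t ≡ 6 (mod 7).
    The inverse of 4 mod 7 is 2 (since 4·2 = 8 = 1·7 + 1), so t ≡ 2·6 = 12 ≡ 5 (mod 7).
    Then x = 5 + 11·5 = 60, valid modulo lcm(11, 7) = 77: x ≡ 60 (mod 77).
  Combine with x ≡ 3 (mod 9); new modulus lcm = 693.
    Write x = 60 + 77·t and substitute into x ≡ 3 (mod 9): 77·t ≡ 3 − 60 = -57 (mod 9).
    Reduce coefficients mod 9: 5·t ≡ 6 (mod 9).
    The inverse of 5 mod 9 is 2 (since 5·2 = 10 = 1·9 + 1), so t ≡ 2·6 = 12 ≡ 3 (mod 9).
    Then x = 60 + 77·3 = 291, valid modulo lcm(77, 9) = 693: x ≡ 291 (mod 693).
  Combine with x ≡ 15 (mod 16); new modulus lcm = 11088.
    Write x = 291 + 693·t and substitute into x ≡ 15 (mod 16): 693·t ≡ 15 − 291 = -276 (mod 16).
    Reduce coefficients mod 16: 5·t ≡ 12 (mod 16).
    The inverse of 5 mod 16 is 13 (since 5·13 = 65 = 4·16 + 1), so t ≡ 13·12 = 156 ≡ 12 (mod 16).
    Then x = 291 + 693·12 = 8607, valid modulo lcm(693, 16) = 11088: x ≡ 8607 (mod 11088).
Verify against each original: 8607 mod 11 = 5, 8607 mod 7 = 4, 8607 mod 9 = 3, 8607 mod 16 = 15.

x ≡ 8607 (mod 11088).


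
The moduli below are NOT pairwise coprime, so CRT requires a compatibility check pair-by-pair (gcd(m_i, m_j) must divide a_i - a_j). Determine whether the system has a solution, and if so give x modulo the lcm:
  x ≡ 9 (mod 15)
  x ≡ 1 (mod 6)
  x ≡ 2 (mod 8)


Moduli 15, 6, 8 are not pairwise coprime, so CRT works modulo lcm(m_i) when all pairwise compatibility conditions hold.
Pairwise compatibility: gcd(m_i, m_j) must divide a_i - a_j for every pair.
Merge one congruence at a time:
  Start: x ≡ 9 (mod 15).
  Combine with x ≡ 1 (mod 6): gcd(15, 6) = 3, and 1 - 9 = -8 is NOT divisible by 3.
    ⇒ system is inconsistent (no integer solution).

No solution (the system is inconsistent).


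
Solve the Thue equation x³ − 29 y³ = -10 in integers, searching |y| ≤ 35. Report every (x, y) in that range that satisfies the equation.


The equation is x³ - 29y³ = -10. For fixed y, x³ = 29·y³ − 10, so a solution requires the RHS to be a perfect cube.
Strategy: iterate y from -35 to 35, compute RHS = 29·y³ − 10, and check whether it is a (positive or negative) perfect cube.
Check small values of y:
  y = 0: RHS = -10 is not a perfect cube.
  y = 1: RHS = 19 is not a perfect cube.
  y = -1: RHS = -39 is not a perfect cube.
  y = 2: RHS = 222 is not a perfect cube.
  y = -2: RHS = -242 is not a perfect cube.
  y = 3: RHS = 773 is not a perfect cube.
  y = -3: RHS = -793 is not a perfect cube.
Continuing the search up to |y| = 35 finds no solutions either.
No (x, y) in the scanned range satisfies the equation.

No integer solutions with |y| ≤ 35.


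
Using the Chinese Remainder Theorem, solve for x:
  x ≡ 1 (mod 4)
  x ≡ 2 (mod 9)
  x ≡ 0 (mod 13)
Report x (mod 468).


Moduli 4, 9, 13 are pairwise coprime; by CRT there is a unique solution modulo M = 4 · 9 · 13 = 468.
Solve pairwise, accumulating the modulus:
  Start with x ≡ 1 (mod 4).
  Combine with x ≡ 2 (mod 9): since gcd(4, 9) = 1, we get a unique residue mod 36.
    Write x = 1 + 4·t and substitute into x ≡ 2 (mod 9): 4·t ≡ 2 − 1 = 1 (mod 9).
    The inverse of 4 mod 9 is 7 (since 4·7 = 28 = 3·9 + 1), so t ≡ 7·1 = 7 ≡ 7 (mod 9).
    Then x = 1 + 4·7 = 29, valid modulo lcm(4, 9) = 36: x ≡ 29 (mod 36).
  Combine with x ≡ 0 (mod 13): since gcd(36, 13) = 1, we get a unique residue mod 468.
    Write x = 29 + 36·t and substitute into x ≡ 0 (mod 13): 36·t ≡ 0 − 29 = -29 (mod 13).
    Reduce coefficients mod 13: 10·t ≡ 10 (mod 13).
    The inverse of 10 mod 13 is 4 (since 10·4 = 40 = 3·13 + 1), so t ≡ 4·10 = 40 ≡ 1 (mod 13).
    Then x = 29 + 36·1 = 65, valid modulo lcm(36, 13) = 468: x ≡ 65 (mod 468).
Verify: 65 mod 4 = 1 ✓, 65 mod 9 = 2 ✓, 65 mod 13 = 0 ✓.

x ≡ 65 (mod 468).


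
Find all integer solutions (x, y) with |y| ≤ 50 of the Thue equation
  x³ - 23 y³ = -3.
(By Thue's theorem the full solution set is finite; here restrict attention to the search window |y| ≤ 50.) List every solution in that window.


The equation is x³ - 23y³ = -3. For fixed y, x³ = 23·y³ − 3, so a solution requires the RHS to be a perfect cube.
Strategy: iterate y from -50 to 50, compute RHS = 23·y³ − 3, and check whether it is a (positive or negative) perfect cube.
Check small values of y:
  y = 0: RHS = -3 is not a perfect cube.
  y = 1: RHS = 20 is not a perfect cube.
  y = -1: RHS = -26 is not a perfect cube.
  y = 2: RHS = 181 is not a perfect cube.
  y = -2: RHS = -187 is not a perfect cube.
  y = 3: RHS = 618 is not a perfect cube.
  y = -3: RHS = -624 is not a perfect cube.
Continuing the search up to |y| = 50 finds no solutions either.
No (x, y) in the scanned range satisfies the equation.

No integer solutions with |y| ≤ 50.


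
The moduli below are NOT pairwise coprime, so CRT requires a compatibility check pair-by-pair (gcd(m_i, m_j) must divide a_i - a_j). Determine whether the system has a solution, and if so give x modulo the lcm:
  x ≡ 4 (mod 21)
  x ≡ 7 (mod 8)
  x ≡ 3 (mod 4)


Moduli 21, 8, 4 are not pairwise coprime, so CRT works modulo lcm(m_i) when all pairwise compatibility conditions hold.
Pairwise compatibility: gcd(m_i, m_j) must divide a_i - a_j for every pair.
Merge one congruence at a time:
  Start: x ≡ 4 (mod 21).
  Combine with x ≡ 7 (mod 8): gcd(21, 8) = 1; 7 - 4 = 3, which IS divisible by 1, so compatible.
    Write x = 4 + 21·t and substitute into x ≡ 7 (mod 8): 21·t ≡ 7 − 4 = 3 (mod 8).
    Reduce coefficients mod 8: 5·t ≡ 3 (mod 8).
    The inverse of 5 mod 8 is 5 (since 5·5 = 25 = 3·8 + 1), so t ≡ 5·3 = 15 ≡ 7 (mod 8).
    Then x = 4 + 21·7 = 151, valid modulo lcm(21, 8) = 168: x ≡ 151 (mod 168).
  Combine with x ≡ 3 (mod 4): gcd(168, 4) = 4; 3 - 151 = -148, which IS divisible by 4, so compatible.
    Write x = 151 + 168·t and substitute into x ≡ 3 (mod 4): 168·t ≡ 3 − 151 = -148 (mod 4).
    Divide the congruence (and modulus) by g = 4: 42·t ≡ -37 (mod 1).
    Modulo 1 every t works; take t = 0.
    Then x = 151 + 168·0 = 151, valid modulo lcm(168, 4) = 168: x ≡ 151 (mod 168).
Verify: 151 mod 21 = 4, 151 mod 8 = 7, 151 mod 4 = 3.

x ≡ 151 (mod 168).


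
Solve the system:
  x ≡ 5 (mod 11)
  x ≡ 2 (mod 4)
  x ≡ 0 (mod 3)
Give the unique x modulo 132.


Moduli 11, 4, 3 are pairwise coprime; by CRT there is a unique solution modulo M = 11 · 4 · 3 = 132.
Solve pairwise, accumulating the modulus:
  Start with x ≡ 5 (mod 11).
  Combine with x ≡ 2 (mod 4): since gcd(11, 4) = 1, we get a unique residue mod 44.
    Write x = 5 + 11·t and substitute into x ≡ 2 (mod 4): 11·t ≡ 2 − 5 = -3 (mod 4).
    Reduce coefficients mod 4: 3·t ≡ 1 (mod 4).
    The inverse of 3 mod 4 is 3 (since 3·3 = 9 = 2·4 + 1), so t ≡ 3·1 = 3 ≡ 3 (mod 4).
    Then x = 5 + 11·3 = 38, valid modulo lcm(11, 4) = 44: x ≡ 38 (mod 44).
  Combine with x ≡ 0 (mod 3): since gcd(44, 3) = 1, we get a unique residue mod 132.
    Write x = 38 + 44·t and substitute into x ≡ 0 (mod 3): 44·t ≡ 0 − 38 = -38 (mod 3).
    Reduce coefficients mod 3: 2·t ≡ 1 (mod 3).
    The inverse of 2 mod 3 is 2 (since 2·2 = 4 = 1·3 + 1), so t ≡ 2·1 = 2 ≡ 2 (mod 3).
    Then x = 38 + 44·2 = 126, valid modulo lcm(44, 3) = 132: x ≡ 126 (mod 132).
Verify: 126 mod 11 = 5 ✓, 126 mod 4 = 2 ✓, 126 mod 3 = 0 ✓.

x ≡ 126 (mod 132).


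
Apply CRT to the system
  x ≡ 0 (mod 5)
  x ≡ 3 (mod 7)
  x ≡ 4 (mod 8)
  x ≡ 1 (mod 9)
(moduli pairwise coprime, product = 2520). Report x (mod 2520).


Product of moduli M = 5 · 7 · 8 · 9 = 2520.
Merge one congruence at a time:
  Start: x ≡ 0 (mod 5).
  Combine with x ≡ 3 (mod 7); new modulus lcm = 35.
    Write x = 0 + 5·t and substitute into x ≡ 3 (mod 7): 5·t ≡ 3 − 0 = 3 (mod 7).
    The inverse of 5 mod 7 is 3 (since 5·3 = 15 = 2·7 + 1), so t ≡ 3·3 = 9 ≡ 2 (mod 7).
    Then x = 0 + 5·2 = 10, valid modulo lcm(5, 7) = 35: x ≡ 10 (mod 35).
  Combine with x ≡ 4 (mod 8); new modulus lcm = 280.
    Write x = 10 + 35·t and substitute into x ≡ 4 (mod 8): 35·t ≡ 4 − 10 = -6 (mod 8).
    Reduce coefficients mod 8: 3·t ≡ 2 (mod 8).
    The inverse of 3 mod 8 is 3 (since 3·3 = 9 = 1·8 + 1), so t ≡ 3·2 = 6 ≡ 6 (mod 8).
    Then x = 10 + 35·6 = 220, valid modulo lcm(35, 8) = 280: x ≡ 220 (mod 280).
  Combine with x ≡ 1 (mod 9); new modulus lcm = 2520.
    Write x = 220 + 280·t and substitute into x ≡ 1 (mod 9): 280·t ≡ 1 − 220 = -219 (mod 9).
    Reduce coefficients mod 9: 1·t ≡ 6 (mod 9).
    So t ≡ 6 (mod 9).
    Then x = 220 + 280·6 = 1900, valid modulo lcm(280, 9) = 2520: x ≡ 1900 (mod 2520).
Verify against each original: 1900 mod 5 = 0, 1900 mod 7 = 3, 1900 mod 8 = 4, 1900 mod 9 = 1.

x ≡ 1900 (mod 2520).


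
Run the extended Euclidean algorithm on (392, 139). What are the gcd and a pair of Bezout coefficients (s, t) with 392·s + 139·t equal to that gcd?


Euclidean algorithm on (392, 139) — divide until remainder is 0:
  392 = 2 · 139 + 114
  139 = 1 · 114 + 25
  114 = 4 · 25 + 14
  25 = 1 · 14 + 11
  14 = 1 · 11 + 3
  11 = 3 · 3 + 2
  3 = 1 · 2 + 1
  2 = 2 · 1 + 0
gcd(392, 139) = 1.
Track Bezout coefficients alongside the remainders: start with r₀ = 392 = a·1 + b·0 (s = 1, t = 0) and r₁ = 139 = a·0 + b·1 (s = 0, t = 1); each new remainder r_{k+1} = r_{k-1} − q_k·r_k inherits s_{k+1} = s_{k-1} − q_k·s_k, t_{k+1} = t_{k-1} − q_k·t_k, so r_k = a·s_k + b·t_k at every step:
  q = 2: r = 114, s = 1 − 2·0 = 1, t = 0 − 2·1 = -2  (check: 392·1 + 139·(-2) = 114)
  q = 1: r = 25, s = 0 − 1·1 = -1, t = 1 − 1·(-2) = 3  (check: 392·(-1) + 139·3 = 25)
  q = 4: r = 14, s = 1 − 4·(-1) = 5, t = -2 − 4·3 = -14  (check: 392·5 + 139·(-14) = 14)
  q = 1: r = 11, s = -1 − 1·5 = -6, t = 3 − 1·(-14) = 17  (check: 392·(-6) + 139·17 = 11)
  q = 1: r = 3, s = 5 − 1·(-6) = 11, t = -14 − 1·17 = -31  (check: 392·11 + 139·(-31) = 3)
  q = 3: r = 2, s = -6 − 3·11 = -39, t = 17 − 3·(-31) = 110  (check: 392·(-39) + 139·110 = 2)
  q = 1: r = 1, s = 11 − 1·(-39) = 50, t = -31 − 1·110 = -141  (check: 392·50 + 139·(-141) = 1)
The row with r = 1 (the gcd) gives the Bezout coefficients s = 50, t = -141.
Result: 392 · (50) + 139 · (-141) = 1.

gcd(392, 139) = 1; s = 50, t = -141 (check: 392·50 + 139·(-141) = 1).


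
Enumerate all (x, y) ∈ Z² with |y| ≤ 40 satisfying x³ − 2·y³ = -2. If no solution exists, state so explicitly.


The equation is x³ - 2y³ = -2. For fixed y, x³ = 2·y³ − 2, so a solution requires the RHS to be a perfect cube.
Strategy: iterate y from -40 to 40, compute RHS = 2·y³ − 2, and check whether it is a (positive or negative) perfect cube.
Check small values of y:
  y = 0: RHS = -2 is not a perfect cube.
  y = 1: RHS = 0 = (0)³ ⇒ x = 0 works.
  y = -1: RHS = -4 is not a perfect cube.
  y = 2: RHS = 14 is not a perfect cube.
  y = -2: RHS = -18 is not a perfect cube.
  y = 3: RHS = 52 is not a perfect cube.
  y = -3: RHS = -56 is not a perfect cube.
Continuing the search up to |y| = 40 finds no further solutions beyond those listed.
Collected solutions: (0, 1).

Solutions (with |y| ≤ 40): (0, 1).


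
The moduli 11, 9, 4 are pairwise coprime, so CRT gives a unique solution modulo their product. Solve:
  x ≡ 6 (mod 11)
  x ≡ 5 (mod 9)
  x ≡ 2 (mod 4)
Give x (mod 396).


Moduli 11, 9, 4 are pairwise coprime; by CRT there is a unique solution modulo M = 11 · 9 · 4 = 396.
Solve pairwise, accumulating the modulus:
  Start with x ≡ 6 (mod 11).
  Combine with x ≡ 5 (mod 9): since gcd(11, 9) = 1, we get a unique residue mod 99.
    Write x = 6 + 11·t and substitute into x ≡ 5 (mod 9): 11·t ≡ 5 − 6 = -1 (mod 9).
    Reduce coefficients mod 9: 2·t ≡ 8 (mod 9).
    The inverse of 2 mod 9 is 5 (since 2·5 = 10 = 1·9 + 1), so t ≡ 5·8 = 40 ≡ 4 (mod 9).
    Then x = 6 + 11·4 = 50, valid modulo lcm(11, 9) = 99: x ≡ 50 (mod 99).
  Combine with x ≡ 2 (mod 4): since gcd(99, 4) = 1, we get a unique residue mod 396.
    Write x = 50 + 99·t and substitute into x ≡ 2 (mod 4): 99·t ≡ 2 − 50 = -48 (mod 4).
    Reduce coefficients mod 4: 3·t ≡ 0 (mod 4).
    The inverse of 3 mod 4 is 3 (since 3·3 = 9 = 2·4 + 1), so t ≡ 3·0 = 0 ≡ 0 (mod 4).
    Then x = 50 + 99·0 = 50, valid modulo lcm(99, 4) = 396: x ≡ 50 (mod 396).
Verify: 50 mod 11 = 6 ✓, 50 mod 9 = 5 ✓, 50 mod 4 = 2 ✓.

x ≡ 50 (mod 396).


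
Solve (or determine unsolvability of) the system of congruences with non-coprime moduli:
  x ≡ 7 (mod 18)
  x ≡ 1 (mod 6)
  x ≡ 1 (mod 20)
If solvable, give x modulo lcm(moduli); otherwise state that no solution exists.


Moduli 18, 6, 20 are not pairwise coprime, so CRT works modulo lcm(m_i) when all pairwise compatibility conditions hold.
Pairwise compatibility: gcd(m_i, m_j) must divide a_i - a_j for every pair.
Merge one congruence at a time:
  Start: x ≡ 7 (mod 18).
  Combine with x ≡ 1 (mod 6): gcd(18, 6) = 6; 1 - 7 = -6, which IS divisible by 6, so compatible.
    Write x = 7 + 18·t and substitute into x ≡ 1 (mod 6): 18·t ≡ 1 − 7 = -6 (mod 6).
    Divide the congruence (and modulus) by g = 6: 3·t ≡ -1 (mod 1).
    Modulo 1 every t works; take t = 0.
    Then x = 7 + 18·0 = 7, valid modulo lcm(18, 6) = 18: x ≡ 7 (mod 18).
  Combine with x ≡ 1 (mod 20): gcd(18, 20) = 2; 1 - 7 = -6, which IS divisible by 2, so compatible.
    Write x = 7 + 18·t and substitute into x ≡ 1 (mod 20): 18·t ≡ 1 − 7 = -6 (mod 20).
    Divide the congruence (and modulus) by g = 2: 9·t ≡ -3 (mod 10).
    Reduce coefficients mod 10: 9·t ≡ 7 (mod 10).
    The inverse of 9 mod 10 is 9 (since 9·9 = 81 = 8·10 + 1), so t ≡ 9·7 = 63 ≡ 3 (mod 10).
    Then x = 7 + 18·3 = 61, valid modulo lcm(18, 20) = 180: x ≡ 61 (mod 180).
Verify: 61 mod 18 = 7, 61 mod 6 = 1, 61 mod 20 = 1.

x ≡ 61 (mod 180).


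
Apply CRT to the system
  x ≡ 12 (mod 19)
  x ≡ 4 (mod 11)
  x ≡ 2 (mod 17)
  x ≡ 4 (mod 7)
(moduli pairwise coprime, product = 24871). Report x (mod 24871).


Product of moduli M = 19 · 11 · 17 · 7 = 24871.
Merge one congruence at a time:
  Start: x ≡ 12 (mod 19).
  Combine with x ≡ 4 (mod 11); new modulus lcm = 209.
    Write x = 12 + 19·t and substitute into x ≡ 4 (mod 11): 19·t ≡ 4 − 12 = -8 (mod 11).
    Reduce coefficients mod 11: 8·t ≡ 3 (mod 11).
    The inverse of 8 mod 11 is 7 (since 8·7 = 56 = 5·11 + 1), so t ≡ 7·3 = 21 ≡ 10 (mod 11).
    Then x = 12 + 19·10 = 202, valid modulo lcm(19, 11) = 209: x ≡ 202 (mod 209).
  Combine with x ≡ 2 (mod 17); new modulus lcm = 3553.
    Write x = 202 + 209·t and substitute into x ≡ 2 (mod 17): 209·t ≡ 2 − 202 = -200 (mod 17).
    Reduce coefficients mod 17: 5·t ≡ 4 (mod 17).
    The inverse of 5 mod 17 is 7 (since 5·7 = 35 = 2·17 + 1), so t ≡ 7·4 = 28 ≡ 11 (mod 17).
    Then x = 202 + 209·11 = 2501, valid modulo lcm(209, 17) = 3553: x ≡ 2501 (mod 3553).
  Combine with x ≡ 4 (mod 7); new modulus lcm = 24871.
    Write x = 2501 + 3553·t and substitute into x ≡ 4 (mod 7): 3553·t ≡ 4 − 2501 = -2497 (mod 7).
    Reduce coefficients mod 7: 4·t ≡ 2 (mod 7).
    The inverse of 4 mod 7 is 2 (since 4·2 = 8 = 1·7 + 1), so t ≡ 2·2 = 4 ≡ 4 (mod 7).
    Then x = 2501 + 3553·4 = 16713, valid modulo lcm(3553, 7) = 24871: x ≡ 16713 (mod 24871).
Verify against each original: 16713 mod 19 = 12, 16713 mod 11 = 4, 16713 mod 17 = 2, 16713 mod 7 = 4.

x ≡ 16713 (mod 24871).


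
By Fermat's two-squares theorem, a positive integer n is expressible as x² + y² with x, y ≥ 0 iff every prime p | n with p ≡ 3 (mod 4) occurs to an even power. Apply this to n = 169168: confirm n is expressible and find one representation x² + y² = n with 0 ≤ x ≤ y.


Step 1: Factor n = 169168 = 2^4 · 97 · 109.
Step 2: Check the mod-4 condition on each prime factor: 2 = 2 (special); 97 ≡ 1 (mod 4), exponent 1; 109 ≡ 1 (mod 4), exponent 1.
All primes ≡ 3 (mod 4) appear to even exponent (or don't appear), so by the two-squares theorem n IS expressible as a sum of two squares.
Step 3: Build a representation. Group n = k² · m with k = 4 and m = 97 · 109 = 10573 (a product of primes ≡ 1 (mod 4)); a representation of m scales to one of n via (k·x)² + (k·y)² = k²(x² + y²). Each prime p ≡ 1 (mod 4) is itself a sum of two squares; find a² by testing p − a² for a perfect square:
  97: 97 − 1² = 96, 97 − 2² = 93, 97 − 3² = 88, 97 − 4² = 81 = 9² ⇒ 97 = 4² + 9².
  109: 109 − 1² = 108, 109 − 2² = 105, 109 − 3² = 100 = 10² ⇒ 109 = 3² + 10².
  Combine using the Brahmagupta–Fibonacci identity (a² + b²)(c² + d²) = (ac − bd)² + (ad + bc)² = (ac + bd)² + (ad − bc)²:
  97 · 109 = 10573: from (4² + 9²)(3² + 10²), take (4·3 − 9·10, 4·10 + 9·3) = (12 − 90, 40 + 27) = (-78, 67); dropping signs (only squares matter) gives (78, 67); check 78² + 67² = 6084 + 4489 = 10573 ✓.
  Scale by k = 4: (4·78, 4·67) = (312, 268).
Step 4: Order so x ≤ y and verify: 268² + 312² = 71824 + 97344 = 169168 = n. ✓

n = 169168 = 268² + 312² (one valid representation with x ≤ y).
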